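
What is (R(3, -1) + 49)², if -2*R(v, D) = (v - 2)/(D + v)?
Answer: 38025/16 ≈ 2376.6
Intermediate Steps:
R(v, D) = -(-2 + v)/(2*(D + v)) (R(v, D) = -(v - 2)/(2*(D + v)) = -(-2 + v)/(2*(D + v)))
(R(3, -1) + 49)² = ((1 - ½*3)/(-1 + 3) + 49)² = ((1 - 3/2)/2 + 49)² = ((½)*(-½) + 49)² = (-¼ + 49)² = (195/4)² = 38025/16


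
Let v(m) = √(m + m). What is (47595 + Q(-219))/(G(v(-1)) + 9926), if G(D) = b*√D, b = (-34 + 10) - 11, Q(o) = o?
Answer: 47376/(9926 - 35*2^(¼)*√I) ≈ 4.7871 + 0.014236*I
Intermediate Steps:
b = -35 (b = -24 - 11 = -35)
v(m) = √2*√m (v(m) = √(2*m) = √2*√m)
G(D) = -35*√D
(47595 + Q(-219))/(G(v(-1)) + 9926) = (47595 - 219)/(-35*(-1)^(¼)*2^(¼) + 9926) = 47376/(-35*2^(¼)*√I + 9926) = 47376/(9926 - 35*2^(¼)*√I)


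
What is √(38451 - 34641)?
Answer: √3810 ≈ 61.725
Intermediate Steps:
√(38451 - 34641) = √3810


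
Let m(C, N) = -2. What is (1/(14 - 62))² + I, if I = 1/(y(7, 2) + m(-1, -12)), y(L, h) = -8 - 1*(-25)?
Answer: 773/11520 ≈ 0.067101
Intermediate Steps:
y(L, h) = 17 (y(L, h) = -8 + 25 = 17)
I = 1/15 (I = 1/(17 - 2) = 1/15 ≈ 0.066667)
(1/(14 - 62))² + I = (1/(14 - 62))² + 1/15 = (1/(-48))² + 1/15 = (-1/48)² + 1/15 = 1/2304 + 1/15 = 773/11520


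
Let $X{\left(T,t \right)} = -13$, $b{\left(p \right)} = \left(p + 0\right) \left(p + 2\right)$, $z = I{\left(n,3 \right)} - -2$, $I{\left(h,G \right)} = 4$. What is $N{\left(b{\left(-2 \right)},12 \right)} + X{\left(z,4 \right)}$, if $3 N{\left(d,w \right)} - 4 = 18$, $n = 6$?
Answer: $- \frac{17}{3} \approx -5.6667$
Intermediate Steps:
$z = 6$ ($z = 4 - -2 = 4 + 2 = 6$)
$b{\left(p \right)} = p \left(2 + p\right)$
$N{\left(d,w \right)} = \frac{22}{3}$ ($N{\left(d,w \right)} = \frac{4}{3} + \frac{1}{3} \cdot 18 = \frac{4}{3} + 6 = \frac{22}{3}$)
$N{\left(b{\left(-2 \right)},12 \right)} + X{\left(z,4 \right)} = \frac{22}{3} - 13 = - \frac{17}{3}$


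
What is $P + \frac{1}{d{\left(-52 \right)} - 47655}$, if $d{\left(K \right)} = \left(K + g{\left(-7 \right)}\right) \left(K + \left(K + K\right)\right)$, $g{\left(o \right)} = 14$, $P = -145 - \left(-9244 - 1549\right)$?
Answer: $\frac{444309095}{41727} \approx 10648.0$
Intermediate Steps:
$P = 10648$ ($P = -145 - \left(-9244 - 1549\right) = -145 - -10793 = -145 + 10793 = 10648$)
$d{\left(K \right)} = 3 K \left(14 + K\right)$ ($d{\left(K \right)} = \left(K + 14\right) \left(K + \left(K + K\right)\right) = \left(14 + K\right) \left(K + 2 K\right) = \left(14 + K\right) 3 K = 3 K \left(14 + K\right)$)
$P + \frac{1}{d{\left(-52 \right)} - 47655} = 10648 + \frac{1}{3 \left(-52\right) \left(14 - 52\right) - 47655} = 10648 + \frac{1}{3 \left(-52\right) \left(-38\right) - 47655} = 10648 + \frac{1}{5928 - 47655} = 10648 + \frac{1}{-41727} = 10648 - \frac{1}{41727} = \frac{444309095}{41727}$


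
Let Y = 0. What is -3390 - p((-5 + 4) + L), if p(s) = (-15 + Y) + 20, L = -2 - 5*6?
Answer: -3395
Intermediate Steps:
L = -32 (L = -2 - 30 = -32)
p(s) = 5 (p(s) = (-15 + 0) + 20 = -15 + 20 = 5)
-3390 - p((-5 + 4) + L) = -3390 - 1*5 = -3390 - 5 = -3395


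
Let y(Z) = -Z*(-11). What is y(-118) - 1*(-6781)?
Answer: 5483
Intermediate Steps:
y(Z) = 11*Z (y(Z) = -(-11)*Z = 11*Z)
y(-118) - 1*(-6781) = 11*(-118) - 1*(-6781) = -1298 + 6781 = 5483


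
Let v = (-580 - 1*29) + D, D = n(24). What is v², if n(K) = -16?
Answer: 390625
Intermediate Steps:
D = -16
v = -625 (v = (-580 - 1*29) - 16 = (-580 - 29) - 16 = -609 - 16 = -625)
v² = (-625)² = 390625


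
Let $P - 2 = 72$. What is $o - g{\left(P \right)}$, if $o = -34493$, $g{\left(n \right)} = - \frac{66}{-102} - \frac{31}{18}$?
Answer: $- \frac{10554529}{306} \approx -34492.0$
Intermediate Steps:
$P = 74$ ($P = 2 + 72 = 74$)
$g{\left(n \right)} = - \frac{329}{306}$ ($g{\left(n \right)} = \left(-66\right) \left(- \frac{1}{102}\right) - \frac{31}{18} = \frac{11}{17} - \frac{31}{18} = - \frac{329}{306}$)
$o - g{\left(P \right)} = -34493 - - \frac{329}{306} = -34493 + \frac{329}{306} = - \frac{10554529}{306}$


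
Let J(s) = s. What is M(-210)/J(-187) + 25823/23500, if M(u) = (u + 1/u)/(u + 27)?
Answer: 18453829193/16888063500 ≈ 1.0927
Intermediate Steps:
M(u) = (u + 1/u)/(27 + u)
M(-210)/J(-187) + 25823/23500 = ((1 + (-210)**2)/((-210)*(27 - 210)))/(-187) + 25823/23500 = -1/210*(1 + 44100)/(-183)*(-1/187) + 25823*(1/23500) = -1/210*(-1/183)*44101*(-1/187) + 25823/23500 = (44101/38430)*(-1/187) + 25823/23500 = -44101/7186410 + 25823/23500 = 18453829193/16888063500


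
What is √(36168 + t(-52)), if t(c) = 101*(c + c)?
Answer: 8*√401 ≈ 160.20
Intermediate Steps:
t(c) = 202*c (t(c) = 101*(2*c) = 202*c)
√(36168 + t(-52)) = √(36168 + 202*(-52)) = √(36168 - 10504) = √25664 = 8*√401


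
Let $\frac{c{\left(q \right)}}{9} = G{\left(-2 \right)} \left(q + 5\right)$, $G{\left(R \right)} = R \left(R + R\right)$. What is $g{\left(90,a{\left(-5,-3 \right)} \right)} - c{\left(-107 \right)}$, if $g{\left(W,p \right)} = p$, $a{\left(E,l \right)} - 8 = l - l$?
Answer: $7352$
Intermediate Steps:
$a{\left(E,l \right)} = 8$ ($a{\left(E,l \right)} = 8 + \left(l - l\right) = 8 + 0 = 8$)
$G{\left(R \right)} = 2 R^{2}$ ($G{\left(R \right)} = R 2 R = 2 R^{2}$)
$c{\left(q \right)} = 360 + 72 q$ ($c{\left(q \right)} = 9 \cdot 2 \left(-2\right)^{2} \left(q + 5\right) = 9 \cdot 2 \cdot 4 \left(5 + q\right) = 9 \cdot 8 \left(5 + q\right) = 9 \left(40 + 8 q\right) = 360 + 72 q$)
$g{\left(90,a{\left(-5,-3 \right)} \right)} - c{\left(-107 \right)} = 8 - \left(360 + 72 \left(-107\right)\right) = 8 - \left(360 - 7704\right) = 8 - -7344 = 8 + 7344 = 7352$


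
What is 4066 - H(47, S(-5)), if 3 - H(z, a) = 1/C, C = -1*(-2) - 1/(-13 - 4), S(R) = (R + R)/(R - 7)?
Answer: 142222/35 ≈ 4063.5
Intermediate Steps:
S(R) = 2*R/(-7 + R) (S(R) = (2*R)/(-7 + R) = 2*R/(-7 + R))
C = 35/17 (C = 2 - 1/(-17) = 2 - 1*(-1/17) = 2 + 1/17 = 35/17 ≈ 2.0588)
H(z, a) = 88/35 (H(z, a) = 3 - 1/35/17 = 3 - 1*17/35 = 3 - 17/35 = 88/35)
4066 - H(47, S(-5)) = 4066 - 1*88/35 = 4066 - 88/35 = 142222/35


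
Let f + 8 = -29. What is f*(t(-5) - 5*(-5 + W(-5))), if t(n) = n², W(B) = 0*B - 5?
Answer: -2775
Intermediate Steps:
f = -37 (f = -8 - 29 = -37)
W(B) = -5 (W(B) = 0 - 5 = -5)
f*(t(-5) - 5*(-5 + W(-5))) = -37*((-5)² - 5*(-5 - 5)) = -37*(25 - 5*(-10)) = -37*(25 + 50) = -37*75 = -2775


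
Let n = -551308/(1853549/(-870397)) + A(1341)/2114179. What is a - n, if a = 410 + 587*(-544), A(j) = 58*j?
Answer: -2264258303844243304/3918734371271 ≈ -5.7780e+5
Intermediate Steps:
a = -318918 (a = 410 - 319328 = -318918)
n = 1014503375627238526/3918734371271 (n = -551308/(1853549/(-870397)) + (58*1341)/2114179 = -551308/(1853549*(-1/870397)) + 77778*(1/2114179) = -551308/(-1853549/870397) + 77778/2114179 = -551308*(-870397/1853549) + 77778/2114179 = 479856829276/1853549 + 77778/2114179 = 1014503375627238526/3918734371271 ≈ 2.5889e+5)
a - n = -318918 - 1*1014503375627238526/3918734371271 = -318918 - 1014503375627238526/3918734371271 = -2264258303844243304/3918734371271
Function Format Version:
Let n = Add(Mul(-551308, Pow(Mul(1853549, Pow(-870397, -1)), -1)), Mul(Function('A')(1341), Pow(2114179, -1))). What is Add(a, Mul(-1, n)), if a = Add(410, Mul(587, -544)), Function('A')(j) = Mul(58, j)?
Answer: Rational(-2264258303844243304, 3918734371271) ≈ -5.7780e+5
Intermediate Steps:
a = -318918 (a = Add(410, -319328) = -318918)
n = Rational(1014503375627238526, 3918734371271) (n = Add(Mul(-551308, Pow(Mul(1853549, Pow(-870397, -1)), -1)), Mul(Mul(58, 1341), Pow(2114179, -1))) = Add(Mul(-551308, Pow(Mul(1853549, Rational(-1, 870397)), -1)), Mul(77778, Rational(1, 2114179))) = Add(Mul(-551308, Pow(Rational(-1853549, 870397), -1)), Rational(77778, 2114179)) = Add(Mul(-551308, Rational(-870397, 1853549)), Rational(77778, 2114179)) = Add(Rational(479856829276, 1853549), Rational(77778, 2114179)) = Rational(1014503375627238526, 3918734371271) ≈ 2.5889e+5)
Add(a, Mul(-1, n)) = Add(-318918, Mul(-1, Rational(1014503375627238526, 3918734371271))) = Add(-318918, Rational(-1014503375627238526, 3918734371271)) = Rational(-2264258303844243304, 3918734371271)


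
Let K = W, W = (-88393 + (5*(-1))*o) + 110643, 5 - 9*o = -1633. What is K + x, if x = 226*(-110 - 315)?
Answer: -74710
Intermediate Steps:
o = 182 (o = 5/9 - 1/9*(-1633) = 5/9 + 1633/9 = 182)
W = 21340 (W = (-88393 + (5*(-1))*182) + 110643 = (-88393 - 5*182) + 110643 = (-88393 - 910) + 110643 = -89303 + 110643 = 21340)
x = -96050 (x = 226*(-425) = -96050)
K = 21340
K + x = 21340 - 96050 = -74710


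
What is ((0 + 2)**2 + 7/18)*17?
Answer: 1343/18 ≈ 74.611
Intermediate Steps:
((0 + 2)**2 + 7/18)*17 = (2**2 + 7*(1/18))*17 = (4 + 7/18)*17 = (79/18)*17 = 1343/18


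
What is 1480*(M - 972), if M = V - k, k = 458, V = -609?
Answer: -3017720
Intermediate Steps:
M = -1067 (M = -609 - 1*458 = -609 - 458 = -1067)
1480*(M - 972) = 1480*(-1067 - 972) = 1480*(-2039) = -3017720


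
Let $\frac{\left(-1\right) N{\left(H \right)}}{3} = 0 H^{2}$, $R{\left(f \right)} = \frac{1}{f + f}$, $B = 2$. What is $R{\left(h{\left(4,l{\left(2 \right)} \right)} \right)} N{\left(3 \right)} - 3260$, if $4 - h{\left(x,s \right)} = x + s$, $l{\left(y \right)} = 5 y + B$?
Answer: $-3260$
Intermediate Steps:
$l{\left(y \right)} = 2 + 5 y$ ($l{\left(y \right)} = 5 y + 2 = 2 + 5 y$)
$h{\left(x,s \right)} = 4 - s - x$ ($h{\left(x,s \right)} = 4 - \left(x + s\right) = 4 - \left(s + x\right) = 4 - s - x$)
$R{\left(f \right)} = \frac{1}{2 f}$
$N{\left(H \right)} = 0$ ($N{\left(H \right)} = - 3 \cdot 0 H^{2} = \left(-3\right) 0 = 0$)
$R{\left(h{\left(4,l{\left(2 \right)} \right)} \right)} N{\left(3 \right)} - 3260 = \frac{1}{2 \left(4 - \left(2 + 5 \cdot 2\right) - 4\right)} 0 - 3260 = \frac{1}{2 \left(4 - \left(2 + 10\right) - 4\right)} 0 - 3260 = \frac{1}{2 \left(4 - 12 - 4\right)} 0 - 3260 = \frac{1}{2 \left(-12\right)} 0 - 3260 = \frac{1}{2} \left(- \frac{1}{12}\right) 0 - 3260 = \left(- \frac{1}{24}\right) 0 - 3260 = 0 - 3260 = -3260$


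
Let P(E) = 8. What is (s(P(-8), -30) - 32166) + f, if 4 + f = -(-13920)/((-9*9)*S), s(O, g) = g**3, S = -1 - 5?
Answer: -4790450/81 ≈ -59141.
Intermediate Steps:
S = -6
f = 1996/81 (f = -4 - (-13920)/(-9*9*(-6)) = -4 - (-13920)/((-81*(-6))) = -4 - (-13920)/486 = -4 - 24*(-290/243) = -4 + 2320/81 = 1996/81 ≈ 24.642)
(s(P(-8), -30) - 32166) + f = ((-30)**3 - 32166) + 1996/81 = (-27000 - 32166) + 1996/81 = -59166 + 1996/81 = -4790450/81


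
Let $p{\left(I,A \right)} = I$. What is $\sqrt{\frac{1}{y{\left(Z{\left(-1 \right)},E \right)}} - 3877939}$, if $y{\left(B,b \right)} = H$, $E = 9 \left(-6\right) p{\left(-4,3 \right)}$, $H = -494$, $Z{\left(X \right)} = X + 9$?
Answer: $\frac{3 i \sqrt{105150746922}}{494} \approx 1969.2 i$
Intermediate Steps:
$Z{\left(X \right)} = 9 + X$
$E = 216$ ($E = 9 \left(-6\right) \left(-4\right) = \left(-54\right) \left(-4\right) = 216$)
$y{\left(B,b \right)} = -494$
$\sqrt{\frac{1}{y{\left(Z{\left(-1 \right)},E \right)}} - 3877939} = \sqrt{\frac{1}{-494} - 3877939} = \sqrt{- \frac{1}{494} - 3877939} = \sqrt{- \frac{1915701867}{494}} = \frac{3 i \sqrt{105150746922}}{494}$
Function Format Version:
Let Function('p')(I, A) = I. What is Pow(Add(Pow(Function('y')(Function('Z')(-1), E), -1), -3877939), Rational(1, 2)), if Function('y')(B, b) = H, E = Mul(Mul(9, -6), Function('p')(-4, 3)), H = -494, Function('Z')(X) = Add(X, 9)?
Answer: Mul(Rational(3, 494), I, Pow(105150746922, Rational(1, 2))) ≈ Mul(1969.2, I)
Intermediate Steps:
Function('Z')(X) = Add(9, X)
E = 216 (E = Mul(Mul(9, -6), -4) = Mul(-54, -4) = 216)
Function('y')(B, b) = -494
Pow(Add(Pow(Function('y')(Function('Z')(-1), E), -1), -3877939), Rational(1, 2)) = Pow(Add(Pow(-494, -1), -3877939), Rational(1, 2)) = Pow(Add(Rational(-1, 494), -3877939), Rational(1, 2)) = Pow(Rational(-1915701867, 494), Rational(1, 2)) = Mul(Rational(3, 494), I, Pow(105150746922, Rational(1, 2)))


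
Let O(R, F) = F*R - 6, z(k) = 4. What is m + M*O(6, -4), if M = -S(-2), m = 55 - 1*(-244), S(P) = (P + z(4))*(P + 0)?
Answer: 179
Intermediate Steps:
S(P) = P*(4 + P) (S(P) = (P + 4)*(P + 0) = (4 + P)*P = P*(4 + P))
O(R, F) = -6 + F*R
m = 299 (m = 55 + 244 = 299)
M = 4 (M = -(-2)*(4 - 2) = -(-2)*2 = -1*(-4) = 4)
m + M*O(6, -4) = 299 + 4*(-6 - 4*6) = 299 + 4*(-6 - 24) = 299 + 4*(-30) = 299 - 120 = 179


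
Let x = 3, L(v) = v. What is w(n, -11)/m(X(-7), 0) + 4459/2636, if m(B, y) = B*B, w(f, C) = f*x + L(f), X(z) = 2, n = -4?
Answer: -6085/2636 ≈ -2.3084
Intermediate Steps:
w(f, C) = 4*f (w(f, C) = f*3 + f = 3*f + f = 4*f)
m(B, y) = B²
w(n, -11)/m(X(-7), 0) + 4459/2636 = (4*(-4))/(2²) + 4459/2636 = -16/4 + 4459*(1/2636) = -16*¼ + 4459/2636 = -4 + 4459/2636 = -6085/2636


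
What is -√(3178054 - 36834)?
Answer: -2*√785305 ≈ -1772.3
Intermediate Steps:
-√(3178054 - 36834) = -√3141220 = -2*√785305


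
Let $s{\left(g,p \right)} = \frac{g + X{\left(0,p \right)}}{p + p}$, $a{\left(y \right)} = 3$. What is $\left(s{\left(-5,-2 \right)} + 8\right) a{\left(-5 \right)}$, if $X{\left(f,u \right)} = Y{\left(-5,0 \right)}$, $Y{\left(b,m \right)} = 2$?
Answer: $\frac{105}{4} \approx 26.25$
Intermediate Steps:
$X{\left(f,u \right)} = 2$
$s{\left(g,p \right)} = \frac{2 + g}{2 p}$ ($s{\left(g,p \right)} = \frac{g + 2}{p + p} = \frac{2 + g}{2 p}$)
$\left(s{\left(-5,-2 \right)} + 8\right) a{\left(-5 \right)} = \left(\frac{2 - 5}{2 \left(-2\right)} + 8\right) 3 = \left(\frac{1}{2} \left(- \frac{1}{2}\right) \left(-3\right) + 8\right) 3 = \left(\frac{3}{4} + 8\right) 3 = \frac{35}{4} \cdot 3 = \frac{105}{4}$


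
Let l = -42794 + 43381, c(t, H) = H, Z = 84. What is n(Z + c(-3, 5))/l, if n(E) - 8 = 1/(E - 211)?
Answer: 975/71614 ≈ 0.013615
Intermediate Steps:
l = 587
n(E) = 8 + 1/(-211 + E) (n(E) = 8 + 1/(E - 211) = 8 + 1/(-211 + E))
n(Z + c(-3, 5))/l = ((-1687 + 8*(84 + 5))/(-211 + (84 + 5)))/587 = ((-1687 + 8*89)/(-211 + 89))*(1/587) = ((-1687 + 712)/(-122))*(1/587) = -1/122*(-975)*(1/587) = (975/122)*(1/587) = 975/71614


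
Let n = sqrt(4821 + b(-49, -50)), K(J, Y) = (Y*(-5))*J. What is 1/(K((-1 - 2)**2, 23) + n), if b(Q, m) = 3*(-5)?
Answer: -115/118491 - sqrt(534)/355473 ≈ -0.0010355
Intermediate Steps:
b(Q, m) = -15
K(J, Y) = -5*J*Y (K(J, Y) = (-5*Y)*J = -5*J*Y)
n = 3*sqrt(534) (n = sqrt(4821 - 15) = sqrt(4806) = 3*sqrt(534) ≈ 69.325)
1/(K((-1 - 2)**2, 23) + n) = 1/(-5*(-1 - 2)**2*23 + 3*sqrt(534)) = 1/(-5*(-3)**2*23 + 3*sqrt(534)) = 1/(-5*9*23 + 3*sqrt(534)) = 1/(-1035 + 3*sqrt(534))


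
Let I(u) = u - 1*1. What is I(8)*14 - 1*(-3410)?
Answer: 3508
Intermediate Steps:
I(u) = -1 + u (I(u) = u - 1 = -1 + u)
I(8)*14 - 1*(-3410) = (-1 + 8)*14 - 1*(-3410) = 7*14 + 3410 = 98 + 3410 = 3508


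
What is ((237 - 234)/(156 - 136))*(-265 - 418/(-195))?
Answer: -51257/1300 ≈ -39.428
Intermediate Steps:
((237 - 234)/(156 - 136))*(-265 - 418/(-195)) = (3/20)*(-265 - 418*(-1/195)) = (3*(1/20))*(-265 + 418/195) = (3/20)*(-51257/195) = -51257/1300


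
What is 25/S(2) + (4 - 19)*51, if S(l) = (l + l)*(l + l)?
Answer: -12215/16 ≈ -763.44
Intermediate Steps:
S(l) = 4*l² (S(l) = (2*l)*(2*l) = 4*l²)
25/S(2) + (4 - 19)*51 = 25/((4*2²)) + (4 - 19)*51 = 25/((4*4)) - 15*51 = 25/16 - 765 = -12215/16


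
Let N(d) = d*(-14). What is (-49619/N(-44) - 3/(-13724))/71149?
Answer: -170242327/150373126904 ≈ -0.0011321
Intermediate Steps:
N(d) = -14*d
(-49619/N(-44) - 3/(-13724))/71149 = (-49619/((-14*(-44))) - 3/(-13724))/71149 = (-49619/616 - 3*(-1/13724))*(1/71149) = (-49619*1/616 + 3/13724)*(1/71149) = (-49619/616 + 3/13724)*(1/71149) = -170242327/2113496*1/71149 = -170242327/150373126904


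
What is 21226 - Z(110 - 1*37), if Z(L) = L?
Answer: 21153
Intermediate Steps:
21226 - Z(110 - 1*37) = 21226 - (110 - 1*37) = 21226 - (110 - 37) = 21226 - 1*73 = 21226 - 73 = 21153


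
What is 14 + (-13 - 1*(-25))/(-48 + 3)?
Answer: 206/15 ≈ 13.733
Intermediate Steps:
14 + (-13 - 1*(-25))/(-48 + 3) = 14 + (-13 + 25)/(-45) = 14 - 1/45*12 = 14 - 4/15 = 206/15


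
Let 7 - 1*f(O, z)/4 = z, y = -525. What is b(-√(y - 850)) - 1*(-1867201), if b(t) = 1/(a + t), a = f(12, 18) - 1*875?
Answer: 1579532544217/845936 + 5*I*√55/845936 ≈ 1.8672e+6 + 4.3834e-5*I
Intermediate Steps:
f(O, z) = 28 - 4*z
a = -919 (a = (28 - 4*18) - 1*875 = (28 - 72) - 875 = -44 - 875 = -919)
b(t) = 1/(-919 + t)
b(-√(y - 850)) - 1*(-1867201) = 1/(-919 - √(-525 - 850)) - 1*(-1867201) = 1/(-919 - √(-1375)) + 1867201 = 1/(-919 - 5*I*√55) + 1867201 = 1867201 + 1/(-919 - 5*I*√55)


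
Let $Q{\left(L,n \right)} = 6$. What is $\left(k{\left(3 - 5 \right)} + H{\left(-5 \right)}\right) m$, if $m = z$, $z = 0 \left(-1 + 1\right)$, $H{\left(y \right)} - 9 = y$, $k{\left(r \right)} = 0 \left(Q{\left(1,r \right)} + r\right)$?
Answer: $0$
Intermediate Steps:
$k{\left(r \right)} = 0$ ($k{\left(r \right)} = 0 \left(6 + r\right) = 0$)
$H{\left(y \right)} = 9 + y$
$z = 0$ ($z = 0 \cdot 0 = 0$)
$m = 0$
$\left(k{\left(3 - 5 \right)} + H{\left(-5 \right)}\right) m = \left(0 + \left(9 - 5\right)\right) 0 = \left(0 + 4\right) 0 = 4 \cdot 0 = 0$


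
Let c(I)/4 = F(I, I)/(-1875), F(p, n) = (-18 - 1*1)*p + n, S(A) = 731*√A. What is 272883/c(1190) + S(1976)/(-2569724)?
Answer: 11370125/1904 - 731*√494/1284862 ≈ 5971.7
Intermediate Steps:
F(p, n) = n - 19*p (F(p, n) = (-18 - 1)*p + n = -19*p + n = n - 19*p)
c(I) = 24*I/625 (c(I) = 4*((I - 19*I)/(-1875)) = 4*(-18*I*(-1/1875)) = 4*(6*I/625) = 24*I/625)
272883/c(1190) + S(1976)/(-2569724) = 272883/(((24/625)*1190)) + (731*√1976)/(-2569724) = 272883/(5712/125) + (731*(2*√494))*(-1/2569724) = 272883*(125/5712) + (1462*√494)*(-1/2569724) = 11370125/1904 - 731*√494/1284862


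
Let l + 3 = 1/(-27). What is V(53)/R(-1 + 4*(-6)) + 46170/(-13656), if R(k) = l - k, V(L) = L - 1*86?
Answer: -6591051/1349668 ≈ -4.8835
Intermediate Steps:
l = -82/27 (l = -3 + 1/(-27) = -3 - 1/27 = -82/27 ≈ -3.0370)
V(L) = -86 + L (V(L) = L - 86 = -86 + L)
R(k) = -82/27 - k
V(53)/R(-1 + 4*(-6)) + 46170/(-13656) = (-86 + 53)/(-82/27 - (-1 + 4*(-6))) + 46170/(-13656) = -33/(-82/27 - (-1 - 24)) + 46170*(-1/13656) = -33/(-82/27 - 1*(-25)) - 7695/2276 = -33/(-82/27 + 25) - 7695/2276 = -33/593/27 - 7695/2276 = -33*27/593 - 7695/2276 = -891/593 - 7695/2276 = -6591051/1349668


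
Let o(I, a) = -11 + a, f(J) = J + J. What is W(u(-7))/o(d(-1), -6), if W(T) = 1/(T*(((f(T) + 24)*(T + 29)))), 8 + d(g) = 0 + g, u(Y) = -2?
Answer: 1/18360 ≈ 5.4466e-5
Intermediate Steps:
f(J) = 2*J
d(g) = -8 + g (d(g) = -8 + (0 + g) = -8 + g)
W(T) = 1/(T*(24 + 2*T)*(29 + T)) (W(T) = 1/(T*(((2*T + 24)*(T + 29)))) = 1/(T*(((24 + 2*T)*(29 + T)))) = (1/((24 + 2*T)*(29 + T)))/T = 1/(T*(24 + 2*T)*(29 + T)))
W(u(-7))/o(d(-1), -6) = ((1/2)/(-2*(348 + (-2)**2 + 41*(-2))))/(-11 - 6) = ((1/2)*(-1/2)/(348 + 4 - 82))/(-17) = ((1/2)*(-1/2)/270)*(-1/17) = ((1/2)*(-1/2)*(1/270))*(-1/17) = -1/1080*(-1/17) = 1/18360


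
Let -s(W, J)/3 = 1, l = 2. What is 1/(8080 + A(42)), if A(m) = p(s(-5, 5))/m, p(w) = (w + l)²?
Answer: 42/339361 ≈ 0.00012376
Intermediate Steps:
s(W, J) = -3 (s(W, J) = -3*1 = -3)
p(w) = (2 + w)² (p(w) = (w + 2)² = (2 + w)²)
A(m) = 1/m (A(m) = (2 - 3)²/m = (-1)²/m = 1/m)
1/(8080 + A(42)) = 1/(8080 + 1/42) = 1/(339361/42) = 42/339361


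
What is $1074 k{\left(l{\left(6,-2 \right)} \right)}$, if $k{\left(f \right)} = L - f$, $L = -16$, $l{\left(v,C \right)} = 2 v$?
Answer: $-30072$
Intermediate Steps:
$k{\left(f \right)} = -16 - f$
$1074 k{\left(l{\left(6,-2 \right)} \right)} = 1074 \left(-16 - 2 \cdot 6\right) = 1074 \left(-16 - 12\right) = 1074 \left(-28\right) = -30072$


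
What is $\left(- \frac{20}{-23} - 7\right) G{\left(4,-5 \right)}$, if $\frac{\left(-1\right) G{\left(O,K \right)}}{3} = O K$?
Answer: $- \frac{8460}{23} \approx -367.83$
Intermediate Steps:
$G{\left(O,K \right)} = - 3 K O$ ($G{\left(O,K \right)} = - 3 O K = - 3 K O$)
$\left(- \frac{20}{-23} - 7\right) G{\left(4,-5 \right)} = \left(- \frac{20}{-23} - 7\right) \left(\left(-3\right) \left(-5\right) 4\right) = \left(\left(-20\right) \left(- \frac{1}{23}\right) - 7\right) 60 = \left(\frac{20}{23} - 7\right) 60 = \left(- \frac{141}{23}\right) 60 = - \frac{8460}{23}$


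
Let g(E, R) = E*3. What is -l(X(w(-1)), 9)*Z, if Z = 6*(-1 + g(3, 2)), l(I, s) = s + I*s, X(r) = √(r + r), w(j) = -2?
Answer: -432 - 864*I ≈ -432.0 - 864.0*I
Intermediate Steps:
X(r) = √2*√r (X(r) = √(2*r) = √2*√r)
g(E, R) = 3*E
Z = 48 (Z = 6*(-1 + 3*3) = 6*(-1 + 9) = 6*8 = 48)
-l(X(w(-1)), 9)*Z = -9*(1 + √2*√(-2))*48 = -9*(1 + √2*(I*√2))*48 = -9*(1 + 2*I)*48 = -(9 + 18*I)*48 = -(432 + 864*I) = -432 - 864*I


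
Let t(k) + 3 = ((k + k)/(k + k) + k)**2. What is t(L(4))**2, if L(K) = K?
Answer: 484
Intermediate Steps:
t(k) = -3 + (1 + k)**2 (t(k) = -3 + ((k + k)/(k + k) + k)**2 = -3 + ((2*k)/((2*k)) + k)**2 = -3 + ((2*k)*(1/(2*k)) + k)**2 = -3 + (1 + k)**2)
t(L(4))**2 = (-3 + (1 + 4)**2)**2 = (-3 + 5**2)**2 = (-3 + 25)**2 = 22**2 = 484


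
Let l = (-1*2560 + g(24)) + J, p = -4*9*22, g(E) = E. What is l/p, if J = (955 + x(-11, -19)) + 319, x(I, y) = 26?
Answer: 103/66 ≈ 1.5606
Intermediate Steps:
J = 1300 (J = (955 + 26) + 319 = 981 + 319 = 1300)
p = -792 (p = -36*22 = -792)
l = -1236 (l = (-1*2560 + 24) + 1300 = (-2560 + 24) + 1300 = -2536 + 1300 = -1236)
l/p = -1236/(-792) = -1236*(-1/792) = 103/66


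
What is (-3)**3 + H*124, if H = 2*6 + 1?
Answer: 1585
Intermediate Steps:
H = 13 (H = 12 + 1 = 13)
(-3)**3 + H*124 = (-3)**3 + 13*124 = -27 + 1612 = 1585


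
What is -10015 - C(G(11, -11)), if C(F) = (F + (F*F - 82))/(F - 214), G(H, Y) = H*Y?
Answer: -3340587/335 ≈ -9971.9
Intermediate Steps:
C(F) = (-82 + F + F²)/(-214 + F) (C(F) = (F + (F² - 82))/(-214 + F) = (F + (-82 + F²))/(-214 + F) = (-82 + F + F²)/(-214 + F))
-10015 - C(G(11, -11)) = -10015 - (-82 + 11*(-11) + (11*(-11))²)/(-214 + 11*(-11)) = -10015 - (-82 - 121 + (-121)²)/(-214 - 121) = -10015 - (-82 - 121 + 14641)/(-335) = -10015 - (-1)*14438/335 = -10015 - 1*(-14438/335) = -10015 + 14438/335 = -3340587/335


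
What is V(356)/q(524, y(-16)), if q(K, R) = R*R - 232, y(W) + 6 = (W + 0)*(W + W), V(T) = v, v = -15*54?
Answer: -135/42634 ≈ -0.0031665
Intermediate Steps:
v = -810
V(T) = -810
y(W) = -6 + 2*W² (y(W) = -6 + (W + 0)*(W + W) = -6 + W*(2*W) = -6 + 2*W²)
q(K, R) = -232 + R² (q(K, R) = R² - 232 = -232 + R²)
V(356)/q(524, y(-16)) = -810/(-232 + (-6 + 2*(-16)²)²) = -810/(-232 + (-6 + 2*256)²) = -810/(-232 + (-6 + 512)²) = -810/(-232 + 506²) = -810/(-232 + 256036) = -810/255804 = -810*1/255804 = -135/42634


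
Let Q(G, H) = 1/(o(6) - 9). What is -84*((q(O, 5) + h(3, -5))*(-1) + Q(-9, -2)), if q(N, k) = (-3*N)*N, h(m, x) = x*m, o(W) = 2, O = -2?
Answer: -2256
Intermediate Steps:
h(m, x) = m*x
Q(G, H) = -⅐ (Q(G, H) = 1/(2 - 9) = 1/(-7) = -⅐)
q(N, k) = -3*N²
-84*((q(O, 5) + h(3, -5))*(-1) + Q(-9, -2)) = -84*((-3*(-2)² + 3*(-5))*(-1) - ⅐) = -84*((-3*4 - 15)*(-1) - ⅐) = -84*((-12 - 15)*(-1) - ⅐) = -84*(-27*(-1) - ⅐) = -84*(27 - ⅐) = -84*188/7 = -2256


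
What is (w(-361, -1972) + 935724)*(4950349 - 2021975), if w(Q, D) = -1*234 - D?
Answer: 2745239346788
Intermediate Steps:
w(Q, D) = -234 - D
(w(-361, -1972) + 935724)*(4950349 - 2021975) = ((-234 - 1*(-1972)) + 935724)*(4950349 - 2021975) = ((-234 + 1972) + 935724)*2928374 = (1738 + 935724)*2928374 = 937462*2928374 = 2745239346788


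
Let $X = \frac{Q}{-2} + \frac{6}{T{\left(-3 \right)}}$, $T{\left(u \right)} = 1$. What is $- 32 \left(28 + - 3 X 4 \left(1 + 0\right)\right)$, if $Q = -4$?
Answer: $2176$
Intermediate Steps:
$X = 8$ ($X = - \frac{4}{-2} + \frac{6}{1} = \left(-4\right) \left(- \frac{1}{2}\right) + 6 \cdot 1 = 2 + 6 = 8$)
$- 32 \left(28 + - 3 X 4 \left(1 + 0\right)\right) = - 32 \left(28 + \left(-3\right) 8 \cdot 4 \left(1 + 0\right)\right) = - 32 \left(28 + \left(-24\right) 4 \cdot 1\right) = - 32 \left(28 - 96\right) = \left(-32\right) \left(-68\right) = 2176$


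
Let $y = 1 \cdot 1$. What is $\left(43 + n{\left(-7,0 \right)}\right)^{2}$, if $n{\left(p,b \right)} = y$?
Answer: $1936$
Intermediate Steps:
$y = 1$
$n{\left(p,b \right)} = 1$
$\left(43 + n{\left(-7,0 \right)}\right)^{2} = \left(43 + 1\right)^{2} = 44^{2} = 1936$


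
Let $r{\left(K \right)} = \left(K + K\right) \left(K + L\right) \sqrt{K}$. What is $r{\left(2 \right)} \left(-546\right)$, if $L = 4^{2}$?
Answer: $- 39312 \sqrt{2} \approx -55596.0$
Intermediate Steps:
$L = 16$
$r{\left(K \right)} = 2 K^{\frac{3}{2}} \left(16 + K\right)$ ($r{\left(K \right)} = \left(K + K\right) \left(K + 16\right) \sqrt{K} = 2 K \left(16 + K\right) \sqrt{K} = 2 K^{\frac{3}{2}} \left(16 + K\right)$)
$r{\left(2 \right)} \left(-546\right) = 2 \cdot 2^{\frac{3}{2}} \left(16 + 2\right) \left(-546\right) = 2 \cdot 2 \sqrt{2} \cdot 18 \left(-546\right) = 72 \sqrt{2} \left(-546\right) = - 39312 \sqrt{2}$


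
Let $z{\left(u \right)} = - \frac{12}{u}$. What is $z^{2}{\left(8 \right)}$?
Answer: $\frac{9}{4} \approx 2.25$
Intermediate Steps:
$z^{2}{\left(8 \right)} = \left(- \frac{12}{8}\right)^{2} = \left(\left(-12\right) \frac{1}{8}\right)^{2} = \left(- \frac{3}{2}\right)^{2} = \frac{9}{4}$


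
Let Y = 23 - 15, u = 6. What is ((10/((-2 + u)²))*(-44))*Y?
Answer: -220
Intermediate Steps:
Y = 8
((10/((-2 + u)²))*(-44))*Y = ((10/((-2 + 6)²))*(-44))*8 = ((10/(4²))*(-44))*8 = ((10/16)*(-44))*8 = ((10*(1/16))*(-44))*8 = ((5/8)*(-44))*8 = -55/2*8 = -220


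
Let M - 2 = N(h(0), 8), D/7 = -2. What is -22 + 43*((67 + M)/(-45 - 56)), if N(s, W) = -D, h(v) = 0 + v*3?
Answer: -5791/101 ≈ -57.337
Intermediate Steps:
D = -14 (D = 7*(-2) = -14)
h(v) = 3*v (h(v) = 0 + 3*v = 3*v)
N(s, W) = 14 (N(s, W) = -1*(-14) = 14)
M = 16 (M = 2 + 14 = 16)
-22 + 43*((67 + M)/(-45 - 56)) = -22 + 43*((67 + 16)/(-45 - 56)) = -22 + 43*(83/(-101)) = -22 + 43*(83*(-1/101)) = -22 + 43*(-83/101) = -22 - 3569/101 = -5791/101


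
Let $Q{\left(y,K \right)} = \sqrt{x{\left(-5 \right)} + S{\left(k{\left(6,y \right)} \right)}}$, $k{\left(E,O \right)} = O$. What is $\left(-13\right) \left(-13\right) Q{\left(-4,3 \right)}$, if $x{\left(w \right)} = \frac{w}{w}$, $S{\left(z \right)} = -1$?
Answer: $0$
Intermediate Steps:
$x{\left(w \right)} = 1$
$Q{\left(y,K \right)} = 0$ ($Q{\left(y,K \right)} = \sqrt{1 - 1} = \sqrt{0} = 0$)
$\left(-13\right) \left(-13\right) Q{\left(-4,3 \right)} = \left(-13\right) \left(-13\right) 0 = 169 \cdot 0 = 0$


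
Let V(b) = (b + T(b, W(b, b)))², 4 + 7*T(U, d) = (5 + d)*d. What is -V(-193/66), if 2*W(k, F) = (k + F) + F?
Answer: -24886009009/1652910336 ≈ -15.056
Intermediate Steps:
W(k, F) = F + k/2 (W(k, F) = ((k + F) + F)/2 = ((F + k) + F)/2 = (k + 2*F)/2 = F + k/2)
T(U, d) = -4/7 + d*(5 + d)/7 (T(U, d) = -4/7 + ((5 + d)*d)/7 = -4/7 + (d*(5 + d))/7 = -4/7 + d*(5 + d)/7)
V(b) = (-4/7 + 9*b²/28 + 29*b/14)² (V(b) = (b + (-4/7 + (b + b/2)²/7 + 5*(b + b/2)/7))² = (b + (-4/7 + (3*b/2)²/7 + 5*(3*b/2)/7))² = (b + (-4/7 + (9*b²/4)/7 + 15*b/14))² = (b + (-4/7 + 9*b²/28 + 15*b/14))² = (-4/7 + 9*b²/28 + 29*b/14)²)
-V(-193/66) = -(-16 + 9*(-193/66)² + 58*(-193/66))²/784 = -(-16 + 9*(37249/4356) - 5597/33)²/784 = -(-16 + 37249/484 - 5597/33)²/784 = -(-157753/1452)²/784 = -24886009009/(784*2108304) = -1*24886009009/1652910336 = -24886009009/1652910336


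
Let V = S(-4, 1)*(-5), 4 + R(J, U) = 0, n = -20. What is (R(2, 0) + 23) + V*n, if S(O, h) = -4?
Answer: -381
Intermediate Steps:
R(J, U) = -4 (R(J, U) = -4 + 0 = -4)
V = 20 (V = -4*(-5) = 20)
(R(2, 0) + 23) + V*n = (-4 + 23) + 20*(-20) = 19 - 400 = -381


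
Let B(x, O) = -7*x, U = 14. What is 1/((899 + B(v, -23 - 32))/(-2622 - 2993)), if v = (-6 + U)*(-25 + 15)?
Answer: -5615/1459 ≈ -3.8485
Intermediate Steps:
v = -80 (v = (-6 + 14)*(-25 + 15) = 8*(-10) = -80)
1/((899 + B(v, -23 - 32))/(-2622 - 2993)) = 1/((899 - 7*(-80))/(-2622 - 2993)) = 1/((899 + 560)/(-5615)) = 1/(1459*(-1/5615)) = 1/(-1459/5615) = -5615/1459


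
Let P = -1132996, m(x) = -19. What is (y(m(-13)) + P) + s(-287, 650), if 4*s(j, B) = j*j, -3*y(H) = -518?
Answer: -13346773/12 ≈ -1.1122e+6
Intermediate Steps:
y(H) = 518/3 (y(H) = -⅓*(-518) = 518/3)
s(j, B) = j²/4 (s(j, B) = (j*j)/4 = j²/4)
(y(m(-13)) + P) + s(-287, 650) = (518/3 - 1132996) + (¼)*(-287)² = -3398470/3 + (¼)*82369 = -3398470/3 + 82369/4 = -13346773/12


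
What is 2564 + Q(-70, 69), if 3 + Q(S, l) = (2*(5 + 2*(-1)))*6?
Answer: 2597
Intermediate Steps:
Q(S, l) = 33 (Q(S, l) = -3 + (2*(5 + 2*(-1)))*6 = -3 + (2*(5 - 2))*6 = -3 + (2*3)*6 = -3 + 6*6 = -3 + 36 = 33)
2564 + Q(-70, 69) = 2564 + 33 = 2597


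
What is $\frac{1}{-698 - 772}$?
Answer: $- \frac{1}{1470} \approx -0.00068027$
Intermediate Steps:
$\frac{1}{-698 - 772} = \frac{1}{-1470} = - \frac{1}{1470}$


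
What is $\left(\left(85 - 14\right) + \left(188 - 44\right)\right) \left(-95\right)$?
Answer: $-20425$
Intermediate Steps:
$\left(\left(85 - 14\right) + \left(188 - 44\right)\right) \left(-95\right) = \left(71 + \left(188 - 44\right)\right) \left(-95\right) = \left(71 + 144\right) \left(-95\right) = 215 \left(-95\right) = -20425$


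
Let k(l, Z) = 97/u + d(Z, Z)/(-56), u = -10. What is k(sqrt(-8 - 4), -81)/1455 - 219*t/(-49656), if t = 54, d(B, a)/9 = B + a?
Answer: 52552489/210727650 ≈ 0.24939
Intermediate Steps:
d(B, a) = 9*B + 9*a (d(B, a) = 9*(B + a) = 9*B + 9*a)
k(l, Z) = -97/10 - 9*Z/28 (k(l, Z) = 97/(-10) + (9*Z + 9*Z)/(-56) = 97*(-1/10) + (18*Z)*(-1/56) = -97/10 - 9*Z/28)
k(sqrt(-8 - 4), -81)/1455 - 219*t/(-49656) = (-97/10 - 9/28*(-81))/1455 - 219*54/(-49656) = (-97/10 + 729/28)*(1/1455) - 11826*(-1/49656) = (2287/140)*(1/1455) + 1971/8276 = 2287/203700 + 1971/8276 = 52552489/210727650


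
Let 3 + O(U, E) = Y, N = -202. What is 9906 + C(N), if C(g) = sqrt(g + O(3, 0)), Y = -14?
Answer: 9906 + I*sqrt(219) ≈ 9906.0 + 14.799*I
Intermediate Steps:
O(U, E) = -17 (O(U, E) = -3 - 14 = -17)
C(g) = sqrt(-17 + g) (C(g) = sqrt(g - 17) = sqrt(-17 + g))
9906 + C(N) = 9906 + sqrt(-17 - 202) = 9906 + sqrt(-219) = 9906 + I*sqrt(219)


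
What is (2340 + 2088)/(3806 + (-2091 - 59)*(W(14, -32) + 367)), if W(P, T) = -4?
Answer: -1107/194161 ≈ -0.0057015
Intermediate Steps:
(2340 + 2088)/(3806 + (-2091 - 59)*(W(14, -32) + 367)) = (2340 + 2088)/(3806 + (-2091 - 59)*(-4 + 367)) = 4428/(3806 - 2150*363) = 4428/(3806 - 780450) = 4428/(-776644) = 4428*(-1/776644) = -1107/194161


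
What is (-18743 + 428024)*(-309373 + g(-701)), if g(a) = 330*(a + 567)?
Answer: -144718896633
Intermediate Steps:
g(a) = 187110 + 330*a (g(a) = 330*(567 + a) = 187110 + 330*a)
(-18743 + 428024)*(-309373 + g(-701)) = (-18743 + 428024)*(-309373 + (187110 + 330*(-701))) = 409281*(-309373 + (187110 - 231330)) = 409281*(-309373 - 44220) = 409281*(-353593) = -144718896633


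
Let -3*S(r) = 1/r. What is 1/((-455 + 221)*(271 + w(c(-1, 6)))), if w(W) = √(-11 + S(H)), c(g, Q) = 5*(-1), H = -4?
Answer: I/(39*(√393 - 1626*I)) ≈ -1.5767e-5 + 1.9223e-7*I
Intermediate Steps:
S(r) = -1/(3*r)
c(g, Q) = -5
w(W) = I*√393/6 (w(W) = √(-11 - ⅓/(-4)) = √(-11 - ⅓*(-¼)) = √(-11 + 1/12) = √(-131/12) = I*√393/6)
1/((-455 + 221)*(271 + w(c(-1, 6)))) = 1/((-455 + 221)*(271 + I*√393/6)) = 1/(-234*(271 + I*√393/6)) = 1/(-63414 - 39*I*√393)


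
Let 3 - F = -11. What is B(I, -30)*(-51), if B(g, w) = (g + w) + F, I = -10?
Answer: 1326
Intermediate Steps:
F = 14 (F = 3 - 1*(-11) = 3 + 11 = 14)
B(g, w) = 14 + g + w (B(g, w) = (g + w) + 14 = 14 + g + w)
B(I, -30)*(-51) = (14 - 10 - 30)*(-51) = -26*(-51) = 1326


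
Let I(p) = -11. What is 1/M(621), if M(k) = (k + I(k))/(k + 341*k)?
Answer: 106191/305 ≈ 348.17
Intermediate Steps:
M(k) = (-11 + k)/(342*k) (M(k) = (k - 11)/(k + 341*k) = (-11 + k)/((342*k)) = (-11 + k)*(1/(342*k)) = (-11 + k)/(342*k))
1/M(621) = 1/((1/342)*(-11 + 621)/621) = 1/((1/342)*(1/621)*610) = 1/(305/106191) = 106191/305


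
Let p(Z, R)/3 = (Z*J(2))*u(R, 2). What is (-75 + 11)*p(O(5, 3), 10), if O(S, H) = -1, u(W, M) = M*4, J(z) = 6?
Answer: 9216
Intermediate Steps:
u(W, M) = 4*M
p(Z, R) = 144*Z (p(Z, R) = 3*((Z*6)*(4*2)) = 3*((6*Z)*8) = 3*(48*Z) = 144*Z)
(-75 + 11)*p(O(5, 3), 10) = (-75 + 11)*(144*(-1)) = -64*(-144) = 9216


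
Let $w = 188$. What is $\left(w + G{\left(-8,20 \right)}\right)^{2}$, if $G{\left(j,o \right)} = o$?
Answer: $43264$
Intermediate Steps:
$\left(w + G{\left(-8,20 \right)}\right)^{2} = \left(188 + 20\right)^{2} = 208^{2} = 43264$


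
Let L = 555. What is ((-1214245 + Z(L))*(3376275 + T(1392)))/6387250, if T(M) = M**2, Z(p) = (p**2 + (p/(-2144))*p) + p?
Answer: -2063991069641823/2738852800 ≈ -7.5360e+5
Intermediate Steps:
Z(p) = p + 2143*p**2/2144 (Z(p) = (p**2 + (p*(-1/2144))*p) + p = (p**2 + (-p/2144)*p) + p = (p**2 - p**2/2144) + p = 2143*p**2/2144 + p = p + 2143*p**2/2144)
((-1214245 + Z(L))*(3376275 + T(1392)))/6387250 = ((-1214245 + (1/2144)*555*(2144 + 2143*555))*(3376275 + 1392**2))/6387250 = ((-1214245 + (1/2144)*555*(2144 + 1189365))*(3376275 + 1937664))*(1/6387250) = ((-1214245 + (1/2144)*555*1191509)*5313939)*(1/6387250) = ((-1214245 + 661287495/2144)*5313939)*(1/6387250) = -1942053785/2144*5313939*(1/6387250) = -10319955348209115/2144*1/6387250 = -2063991069641823/2738852800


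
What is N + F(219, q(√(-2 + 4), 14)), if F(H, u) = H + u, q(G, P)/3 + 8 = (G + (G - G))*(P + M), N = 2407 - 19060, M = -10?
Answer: -16458 + 12*√2 ≈ -16441.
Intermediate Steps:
N = -16653
q(G, P) = -24 + 3*G*(-10 + P) (q(G, P) = -24 + 3*((G + (G - G))*(P - 10)) = -24 + 3*((G + 0)*(-10 + P)) = -24 + 3*(G*(-10 + P)) = -24 + 3*G*(-10 + P))
N + F(219, q(√(-2 + 4), 14)) = -16653 + (219 + (-24 - 30*√(-2 + 4) + 3*√(-2 + 4)*14)) = -16653 + (219 + (-24 - 30*√2 + 3*√2*14)) = -16653 + (219 + (-24 - 30*√2 + 42*√2)) = -16653 + (219 + (-24 + 12*√2)) = -16653 + (195 + 12*√2) = -16458 + 12*√2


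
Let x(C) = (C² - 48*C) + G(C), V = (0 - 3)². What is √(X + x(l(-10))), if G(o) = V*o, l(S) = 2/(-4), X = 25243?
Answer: √101051/2 ≈ 158.94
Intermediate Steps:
V = 9 (V = (-3)² = 9)
l(S) = -½ (l(S) = 2*(-¼) = -½)
G(o) = 9*o
x(C) = C² - 39*C (x(C) = (C² - 48*C) + 9*C = C² - 39*C)
√(X + x(l(-10))) = √(25243 - (-39 - ½)/2) = √(25243 - ½*(-79/2)) = √(25243 + 79/4) = √(101051/4) = √101051/2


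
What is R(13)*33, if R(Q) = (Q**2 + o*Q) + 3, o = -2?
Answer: 4818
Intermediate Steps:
R(Q) = 3 + Q**2 - 2*Q (R(Q) = (Q**2 - 2*Q) + 3 = 3 + Q**2 - 2*Q)
R(13)*33 = (3 + 13**2 - 2*13)*33 = (3 + 169 - 26)*33 = 146*33 = 4818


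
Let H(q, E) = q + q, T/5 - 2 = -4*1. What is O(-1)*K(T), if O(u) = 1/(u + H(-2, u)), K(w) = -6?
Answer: 6/5 ≈ 1.2000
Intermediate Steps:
T = -10 (T = 10 + 5*(-4*1) = 10 + 5*(-4) = 10 - 20 = -10)
H(q, E) = 2*q
O(u) = 1/(-4 + u) (O(u) = 1/(u + 2*(-2)) = 1/(u - 4) = 1/(-4 + u))
O(-1)*K(T) = -6/(-4 - 1) = -6/(-5) = -1/5*(-6) = 6/5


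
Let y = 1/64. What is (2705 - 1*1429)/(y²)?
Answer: 5226496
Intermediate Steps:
y = 1/64 ≈ 0.015625
(2705 - 1*1429)/(y²) = (2705 - 1*1429)/((1/64)²) = (2705 - 1429)/(1/4096) = 1276*4096 = 5226496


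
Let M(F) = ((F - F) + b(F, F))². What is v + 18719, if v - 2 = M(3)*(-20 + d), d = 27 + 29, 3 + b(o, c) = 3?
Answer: 18721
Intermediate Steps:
b(o, c) = 0 (b(o, c) = -3 + 3 = 0)
M(F) = 0 (M(F) = ((F - F) + 0)² = (0 + 0)² = 0² = 0)
d = 56
v = 2 (v = 2 + 0*(-20 + 56) = 2 + 0*36 = 2 + 0 = 2)
v + 18719 = 2 + 18719 = 18721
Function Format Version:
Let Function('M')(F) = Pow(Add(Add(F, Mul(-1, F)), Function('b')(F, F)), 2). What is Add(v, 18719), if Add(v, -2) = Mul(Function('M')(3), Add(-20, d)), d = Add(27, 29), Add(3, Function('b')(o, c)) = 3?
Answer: 18721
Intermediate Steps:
Function('b')(o, c) = 0 (Function('b')(o, c) = Add(-3, 3) = 0)
Function('M')(F) = 0 (Function('M')(F) = Pow(Add(Add(F, Mul(-1, F)), 0), 2) = Pow(Add(0, 0), 2) = Pow(0, 2) = 0)
d = 56
v = 2 (v = Add(2, Mul(0, Add(-20, 56))) = Add(2, Mul(0, 36)) = Add(2, 0) = 2)
Add(v, 18719) = Add(2, 18719) = 18721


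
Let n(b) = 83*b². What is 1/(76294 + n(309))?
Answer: 1/8001217 ≈ 1.2498e-7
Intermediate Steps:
1/(76294 + n(309)) = 1/(76294 + 83*309²) = 1/(76294 + 83*95481) = 1/(76294 + 7924923) = 1/8001217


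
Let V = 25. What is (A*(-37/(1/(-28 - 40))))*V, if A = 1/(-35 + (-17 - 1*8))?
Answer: -3145/3 ≈ -1048.3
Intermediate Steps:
A = -1/60 (A = 1/(-35 + (-17 - 8)) = 1/(-35 - 25) = 1/(-60) = -1/60 ≈ -0.016667)
(A*(-37/(1/(-28 - 40))))*V = -(-37)/(60*(1/(-28 - 40)))*25 = -(-37)/(60*(1/(-68)))*25 = -(-37)/(60*(-1/68))*25 = -(-37)*(-68)/60*25 = -1/60*2516*25 = -629/15*25 = -3145/3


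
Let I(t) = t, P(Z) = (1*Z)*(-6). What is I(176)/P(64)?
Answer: -11/24 ≈ -0.45833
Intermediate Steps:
P(Z) = -6*Z (P(Z) = Z*(-6) = -6*Z)
I(176)/P(64) = 176/((-6*64)) = 176/(-384) = 176*(-1/384) = -11/24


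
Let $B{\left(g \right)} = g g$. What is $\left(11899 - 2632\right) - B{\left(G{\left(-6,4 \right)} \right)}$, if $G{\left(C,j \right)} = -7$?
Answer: $9218$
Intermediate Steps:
$B{\left(g \right)} = g^{2}$
$\left(11899 - 2632\right) - B{\left(G{\left(-6,4 \right)} \right)} = \left(11899 - 2632\right) - \left(-7\right)^{2} = 9267 - 49 = 9218$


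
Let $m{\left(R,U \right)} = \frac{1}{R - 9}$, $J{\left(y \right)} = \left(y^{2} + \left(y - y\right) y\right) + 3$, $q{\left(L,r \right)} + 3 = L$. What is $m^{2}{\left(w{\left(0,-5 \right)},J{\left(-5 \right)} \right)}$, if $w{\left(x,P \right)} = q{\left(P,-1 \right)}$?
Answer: $\frac{1}{289} \approx 0.0034602$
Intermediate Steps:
$q{\left(L,r \right)} = -3 + L$
$w{\left(x,P \right)} = -3 + P$
$J{\left(y \right)} = 3 + y^{2}$ ($J{\left(y \right)} = \left(y^{2} + 0 y\right) + 3 = \left(y^{2} + 0\right) + 3 = y^{2} + 3 = 3 + y^{2}$)
$m{\left(R,U \right)} = \frac{1}{-9 + R}$
$m^{2}{\left(w{\left(0,-5 \right)},J{\left(-5 \right)} \right)} = \left(\frac{1}{-9 - 8}\right)^{2} = \left(\frac{1}{-17}\right)^{2} = \left(- \frac{1}{17}\right)^{2} = \frac{1}{289}$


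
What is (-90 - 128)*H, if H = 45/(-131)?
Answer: 9810/131 ≈ 74.885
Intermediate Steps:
H = -45/131 (H = 45*(-1/131) = -45/131 ≈ -0.34351)
(-90 - 128)*H = (-90 - 128)*(-45/131) = -218*(-45/131) = 9810/131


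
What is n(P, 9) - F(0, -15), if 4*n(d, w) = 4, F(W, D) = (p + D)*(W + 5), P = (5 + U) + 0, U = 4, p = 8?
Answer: 36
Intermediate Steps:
P = 9 (P = (5 + 4) + 0 = 9 + 0 = 9)
F(W, D) = (5 + W)*(8 + D) (F(W, D) = (8 + D)*(W + 5) = (8 + D)*(5 + W) = (5 + W)*(8 + D))
n(d, w) = 1 (n(d, w) = (1/4)*4 = 1)
n(P, 9) - F(0, -15) = 1 - (40 + 5*(-15) + 8*0 - 15*0) = 1 - (40 - 75 + 0 + 0) = 1 - 1*(-35) = 1 + 35 = 36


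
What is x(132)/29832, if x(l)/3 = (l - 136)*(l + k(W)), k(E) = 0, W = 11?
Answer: -6/113 ≈ -0.053097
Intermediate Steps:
x(l) = 3*l*(-136 + l) (x(l) = 3*((l - 136)*(l + 0)) = 3*((-136 + l)*l) = 3*(l*(-136 + l)) = 3*l*(-136 + l))
x(132)/29832 = (3*132*(-136 + 132))/29832 = (3*132*(-4))*(1/29832) = -1584*1/29832 = -6/113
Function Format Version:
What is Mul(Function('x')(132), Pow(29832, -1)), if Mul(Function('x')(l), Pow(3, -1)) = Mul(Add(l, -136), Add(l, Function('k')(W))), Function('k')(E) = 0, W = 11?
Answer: Rational(-6, 113) ≈ -0.053097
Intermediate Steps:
Function('x')(l) = Mul(3, l, Add(-136, l)) (Function('x')(l) = Mul(3, Mul(Add(l, -136), Add(l, 0))) = Mul(3, Mul(Add(-136, l), l)) = Mul(3, Mul(l, Add(-136, l))) = Mul(3, l, Add(-136, l)))
Mul(Function('x')(132), Pow(29832, -1)) = Mul(Mul(3, 132, Add(-136, 132)), Pow(29832, -1)) = Mul(Mul(3, 132, -4), Rational(1, 29832)) = Mul(-1584, Rational(1, 29832)) = Rational(-6, 113)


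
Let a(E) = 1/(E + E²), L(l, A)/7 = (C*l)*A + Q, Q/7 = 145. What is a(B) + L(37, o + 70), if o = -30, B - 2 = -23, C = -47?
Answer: -201522299/420 ≈ -4.7982e+5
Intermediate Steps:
Q = 1015 (Q = 7*145 = 1015)
B = -21 (B = 2 - 23 = -21)
L(l, A) = 7105 - 329*A*l (L(l, A) = 7*((-47*l)*A + 1015) = 7*(-47*A*l + 1015) = 7*(1015 - 47*A*l) = 7105 - 329*A*l)
a(B) + L(37, o + 70) = 1/((-21)*(1 - 21)) + (7105 - 329*(-30 + 70)*37) = -1/21/(-20) + (7105 - 329*40*37) = -1/21*(-1/20) + (7105 - 486920) = 1/420 - 479815 = -201522299/420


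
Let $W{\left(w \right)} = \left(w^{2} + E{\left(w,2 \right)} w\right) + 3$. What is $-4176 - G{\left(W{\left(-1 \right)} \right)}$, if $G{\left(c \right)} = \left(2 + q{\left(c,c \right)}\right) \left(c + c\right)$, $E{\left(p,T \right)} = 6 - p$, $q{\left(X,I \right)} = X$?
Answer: $-4182$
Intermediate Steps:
$W{\left(w \right)} = 3 + w^{2} + w \left(6 - w\right)$ ($W{\left(w \right)} = \left(w^{2} + \left(6 - w\right) w\right) + 3 = \left(w^{2} + w \left(6 - w\right)\right) + 3 = 3 + w^{2} + w \left(6 - w\right)$)
$G{\left(c \right)} = 2 c \left(2 + c\right)$ ($G{\left(c \right)} = \left(2 + c\right) \left(c + c\right) = \left(2 + c\right) 2 c = 2 c \left(2 + c\right)$)
$-4176 - G{\left(W{\left(-1 \right)} \right)} = -4176 - 2 \left(3 + 6 \left(-1\right)\right) \left(2 + \left(3 + 6 \left(-1\right)\right)\right) = -4176 - 2 \left(3 - 6\right) \left(2 + \left(3 - 6\right)\right) = -4176 - 2 \left(-3\right) \left(2 - 3\right) = -4176 - 2 \left(-3\right) \left(-1\right) = -4176 - 6 = -4182$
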